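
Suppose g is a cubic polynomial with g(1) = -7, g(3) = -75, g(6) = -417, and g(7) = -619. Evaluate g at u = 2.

Using the Lagrange interpolation formula with nodes 1, 3, 6, 7:
  L_0(u) = (u - 3)(u - 6)(u - 7) / -60
  L_1(u) = (u - 1)(u - 6)(u - 7) / 24
  L_2(u) = (u - 1)(u - 3)(u - 7) / -15
  L_3(u) = (u - 1)(u - 3)(u - 6) / 24
Then g(u) = -7·L_0(u) - 75·L_1(u) - 417·L_2(u) - 619·L_3(u).
Expanding and collecting terms gives g(u) = -u³ - 6u² + 3u - 3.
Evaluating at u = 2: g(2) = -29.

-29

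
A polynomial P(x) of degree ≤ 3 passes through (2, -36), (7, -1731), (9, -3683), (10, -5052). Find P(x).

P(x) = -5x^3 - x^2 + 5x - 2

Write P(x) = ax^3 + bx^2 + cx + d. Substituting each data point gives a linear system:
  8a + 4b + 2c + d = -36
  343a + 49b + 7c + d = -1731
  729a + 81b + 9c + d = -3683
  1000a + 100b + 10c + d = -5052
Solving the system yields a = -5, b = -1, c = 5, d = -2.
So P(x) = -5x^3 - x^2 + 5x - 2.
Check: P(10) = -5052. ✓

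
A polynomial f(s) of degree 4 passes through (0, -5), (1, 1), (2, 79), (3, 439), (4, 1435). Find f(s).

f(s) = 6s^4 - s^3 - 3s^2 + 4s - 5

Write f(s) = as^4 + bs^3 + cs^2 + ds + e. Substituting each data point gives a linear system:
  e = -5
  a + b + c + d + e = 1
  16a + 8b + 4c + 2d + e = 79
  81a + 27b + 9c + 3d + e = 439
  256a + 64b + 16c + 4d + e = 1435
Solving the system yields a = 6, b = -1, c = -3, d = 4, e = -5.
So f(s) = 6s^4 - s^3 - 3s^2 + 4s - 5.
Check: f(3) = 439. ✓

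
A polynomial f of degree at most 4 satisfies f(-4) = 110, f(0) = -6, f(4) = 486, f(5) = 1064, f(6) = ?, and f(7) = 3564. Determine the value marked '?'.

The 5 known points determine the degree-4 polynomial uniquely.
Write f(t) = at^4 + bt^3 + ct^2 + dt + e. Substituting each data point gives a linear system:
  256a - 64b + 16c - 4d + e = 110
  e = -6
  256a + 64b + 16c + 4d + e = 486
  625a + 125b + 25c + 5d + e = 1064
  2401a + 343b + 49c + 7d + e = 3564
Solving the system yields a = 1, b = 3, c = 3, d = -1, e = -6.
So f(t) = t⁴ + 3t³ + 3t² - t - 6.
Then f(6) = 2040.

2040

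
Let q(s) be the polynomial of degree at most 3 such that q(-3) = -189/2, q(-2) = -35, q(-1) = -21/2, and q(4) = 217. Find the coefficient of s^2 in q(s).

1/2

Write q(s) = as^3 + bs^2 + cs + d. Substituting each data point gives a linear system:
  -27a + 9b - 3c + d = -189/2
  -8a + 4b - 2c + d = -35
  -a + b - c + d = -21/2
  64a + 16b + 4c + d = 217
Solving the system yields a = 3, b = 1/2, c = 5, d = -3.
So q(s) = 3s^3 + (1/2)s^2 + 5s - 3.
The coefficient of s^2 is 1/2.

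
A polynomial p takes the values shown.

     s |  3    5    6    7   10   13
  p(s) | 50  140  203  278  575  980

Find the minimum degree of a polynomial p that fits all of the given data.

Divided differences on the nodes 3, 5, 6, 7, 10, 13:
  order 0: 50  140  203  278  575  980
  order 1: 45  63  75  99  135
  order 2: 6  6  6  6
  order 3: 0  0  0
  order 4: 0  0
  order 5: 0
The order-2 divided differences are all 6 (nonzero) and every higher order vanishes, so the data lies on a polynomial of degree exactly 2.

2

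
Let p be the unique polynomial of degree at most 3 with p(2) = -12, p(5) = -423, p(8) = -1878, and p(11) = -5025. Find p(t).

Using the Lagrange interpolation formula with nodes 2, 5, 8, 11:
  L_0(t) = (t - 5)(t - 8)(t - 11) / -162
  L_1(t) = (t - 2)(t - 8)(t - 11) / 54
  L_2(t) = (t - 2)(t - 5)(t - 11) / -54
  L_3(t) = (t - 2)(t - 5)(t - 8) / 162
Then p(t) = -12·L_0(t) - 423·L_1(t) - 1878·L_2(t) - 5025·L_3(t).
Expanding and collecting terms gives p(t) = -4t³ + 2t² + 5t + 2.
Check: p(11) = -5025. ✓

p(t) = -4t^3 + 2t^2 + 5t + 2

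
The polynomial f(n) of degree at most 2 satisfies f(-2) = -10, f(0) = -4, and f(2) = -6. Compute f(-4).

Forward differences of the values at n = -2, 0, 2:
  f  : -10  -4  -6
  Δ  : 6  -2
  Δ^2: -8
The second differences are constant, confirming degree 2.
Interpolating (Newton forward form) and evaluating at n = -4 gives f(-4) = -24.

-24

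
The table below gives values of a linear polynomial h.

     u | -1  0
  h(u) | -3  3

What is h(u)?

Using the Lagrange interpolation formula with nodes -1, 0:
  L_0(u) = u / -1
  L_1(u) = (u + 1) / 1
Then h(u) = -3·L_0(u) + 3·L_1(u).
Expanding and collecting terms gives h(u) = 6u + 3.
Check: h(-1) = -3. ✓

h(u) = 6u + 3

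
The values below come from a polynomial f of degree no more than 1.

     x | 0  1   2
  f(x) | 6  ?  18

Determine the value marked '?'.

On equispaced nodes a degree-1 polynomial has vanishing second forward difference, so
  f(0) - 2·f(1) + f(2) = 0.
Substituting the known values and solving for f(1):
  -2·f(1) = -24
  f(1) = 12.

12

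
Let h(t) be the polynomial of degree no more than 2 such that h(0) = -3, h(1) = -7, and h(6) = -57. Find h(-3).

-3

Using the Lagrange interpolation formula with nodes 0, 1, 6:
  L_0(t) = (t - 1)(t - 6) / 6
  L_1(t) = t(t - 6) / -5
  L_2(t) = t(t - 1) / 30
Then h(t) = -3·L_0(t) - 7·L_1(t) - 57·L_2(t).
Expanding and collecting terms gives h(t) = -t² - 3t - 3.
Evaluating at t = -3: h(-3) = -3.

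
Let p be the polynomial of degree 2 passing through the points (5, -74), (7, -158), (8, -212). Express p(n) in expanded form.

Write p(n) = an^2 + bn + c. Substituting each data point gives a linear system:
  25a + 5b + c = -74
  49a + 7b + c = -158
  64a + 8b + c = -212
Solving the system yields a = -4, b = 6, c = -4.
So p(n) = -4n^2 + 6n - 4.
Check: p(5) = -74. ✓

p(n) = -4n^2 + 6n - 4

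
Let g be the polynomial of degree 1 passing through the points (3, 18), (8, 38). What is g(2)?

14

Using the Lagrange interpolation formula with nodes 3, 8:
  L_0(n) = (n - 8) / -5
  L_1(n) = (n - 3) / 5
Then g(n) = 18·L_0(n) + 38·L_1(n).
Expanding and collecting terms gives g(n) = 4n + 6.
Evaluating at n = 2: g(2) = 14.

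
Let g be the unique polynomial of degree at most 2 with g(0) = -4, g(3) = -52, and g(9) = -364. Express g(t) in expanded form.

Using the Lagrange interpolation formula with nodes 0, 3, 9:
  L_0(t) = (t - 3)(t - 9) / 27
  L_1(t) = t(t - 9) / -18
  L_2(t) = t(t - 3) / 54
Then g(t) = -4·L_0(t) - 52·L_1(t) - 364·L_2(t).
Expanding and collecting terms gives g(t) = -4t² - 4t - 4.
Check: g(0) = -4. ✓

g(t) = -4t^2 - 4t - 4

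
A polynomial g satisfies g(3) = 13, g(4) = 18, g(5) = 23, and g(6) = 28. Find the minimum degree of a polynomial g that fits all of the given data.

1

Divided differences on the nodes 3, 4, 5, 6:
  order 0: 13  18  23  28
  order 1: 5  5  5
  order 2: 0  0
  order 3: 0
The order-1 divided differences are all 5 (nonzero) and every higher order vanishes, so the data lies on a polynomial of degree exactly 1.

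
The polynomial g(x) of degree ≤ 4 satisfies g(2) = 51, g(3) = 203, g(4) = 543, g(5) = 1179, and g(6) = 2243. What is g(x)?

g(x) = x^4 + 4x^3 + 3x^2 - 4x - 1

Write g(x) = ax^4 + bx^3 + cx^2 + dx + e. Substituting each data point gives a linear system:
  16a + 8b + 4c + 2d + e = 51
  81a + 27b + 9c + 3d + e = 203
  256a + 64b + 16c + 4d + e = 543
  625a + 125b + 25c + 5d + e = 1179
  1296a + 216b + 36c + 6d + e = 2243
Solving the system yields a = 1, b = 4, c = 3, d = -4, e = -1.
So g(x) = x^4 + 4x^3 + 3x^2 - 4x - 1.
Check: g(6) = 2243. ✓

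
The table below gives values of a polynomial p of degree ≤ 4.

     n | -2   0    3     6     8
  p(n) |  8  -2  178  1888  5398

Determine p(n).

p(n) = n^4 + 2n^3 + 4n^2 + 3n - 2

Write p(n) = an^4 + bn^3 + cn^2 + dn + e. Substituting each data point gives a linear system:
  16a - 8b + 4c - 2d + e = 8
  e = -2
  81a + 27b + 9c + 3d + e = 178
  1296a + 216b + 36c + 6d + e = 1888
  4096a + 512b + 64c + 8d + e = 5398
Solving the system yields a = 1, b = 2, c = 4, d = 3, e = -2.
So p(n) = n^4 + 2n^3 + 4n^2 + 3n - 2.
Check: p(8) = 5398. ✓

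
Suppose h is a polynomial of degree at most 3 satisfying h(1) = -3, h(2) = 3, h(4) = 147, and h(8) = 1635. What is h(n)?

Write h(n) = an^3 + bn^2 + cn + d. Substituting each data point gives a linear system:
  a + b + c + d = -3
  8a + 4b + 2c + d = 3
  64a + 16b + 4c + d = 147
  512a + 64b + 8c + d = 1635
Solving the system yields a = 4, b = -6, c = -4, d = 3.
So h(n) = 4n^3 - 6n^2 - 4n + 3.
Check: h(8) = 1635. ✓

h(n) = 4n^3 - 6n^2 - 4n + 3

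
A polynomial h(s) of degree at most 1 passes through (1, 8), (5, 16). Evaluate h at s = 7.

20

Using the Lagrange interpolation formula with nodes 1, 5:
  L_0(s) = (s - 5) / -4
  L_1(s) = (s - 1) / 4
Then h(s) = 8·L_0(s) + 16·L_1(s).
Expanding and collecting terms gives h(s) = 2s + 6.
Evaluating at s = 7: h(7) = 20.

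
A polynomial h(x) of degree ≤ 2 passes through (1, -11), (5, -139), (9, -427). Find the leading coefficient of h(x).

-5

Write h(x) = ax^2 + bx + c. Substituting each data point gives a linear system:
  a + b + c = -11
  25a + 5b + c = -139
  81a + 9b + c = -427
Solving the system yields a = -5, b = -2, c = -4.
So h(x) = -5x^2 - 2x - 4.
The leading coefficient is -5.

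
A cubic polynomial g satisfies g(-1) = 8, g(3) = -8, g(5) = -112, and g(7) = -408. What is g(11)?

-1960

Write g(n) = an^3 + bn^2 + cn + d. Substituting each data point gives a linear system:
  -a + b - c + d = 8
  27a + 9b + 3c + d = -8
  125a + 25b + 5c + d = -112
  343a + 49b + 7c + d = -408
Solving the system yields a = -2, b = 6, c = -2, d = -2.
So g(n) = -2n³ + 6n² - 2n - 2.
Then g(11) = -1960.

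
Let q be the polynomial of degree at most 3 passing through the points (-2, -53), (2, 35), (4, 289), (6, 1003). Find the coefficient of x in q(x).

Write q(x) = ax^3 + bx^2 + cx + d. Substituting each data point gives a linear system:
  -8a + 4b - 2c + d = -53
  8a + 4b + 2c + d = 35
  64a + 16b + 4c + d = 289
  216a + 36b + 6c + d = 1003
Solving the system yields a = 5, b = -5/2, c = 2, d = 1.
So q(x) = 5x³ - (5/2)x² + 2x + 1.
The coefficient of x is 2.

2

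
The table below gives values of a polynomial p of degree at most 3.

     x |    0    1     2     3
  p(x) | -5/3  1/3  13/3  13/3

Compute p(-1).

13/3

Using the Lagrange interpolation formula with nodes 0, 1, 2, 3:
  L_0(x) = (x - 1)(x - 2)(x - 3) / -6
  L_1(x) = x(x - 2)(x - 3) / 2
  L_2(x) = x(x - 1)(x - 3) / -2
  L_3(x) = x(x - 1)(x - 2) / 6
Then p(x) = -5/3·L_0(x) + 1/3·L_1(x) + 13/3·L_2(x) + 13/3·L_3(x).
Expanding and collecting terms gives p(x) = -x³ + 4x² - x - 5/3.
Evaluating at x = -1: p(-1) = 13/3.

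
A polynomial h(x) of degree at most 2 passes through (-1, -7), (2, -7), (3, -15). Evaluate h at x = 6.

Write h(x) = ax^2 + bx + c. Substituting each data point gives a linear system:
  a - b + c = -7
  4a + 2b + c = -7
  9a + 3b + c = -15
Solving the system yields a = -2, b = 2, c = -3.
So h(x) = -2x² + 2x - 3.
Then h(6) = -63.

-63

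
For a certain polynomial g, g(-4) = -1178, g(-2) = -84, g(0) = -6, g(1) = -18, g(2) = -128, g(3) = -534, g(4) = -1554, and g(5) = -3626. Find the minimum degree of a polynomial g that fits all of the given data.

4

Divided differences on the nodes -4, -2, 0, 1, 2, 3, 4, 5:
  order 0: -1178  -84  -6  -18  -128  -534  -1554  -3626
  order 1: 547  39  -12  -110  -406  -1020  -2072
  order 2: -127  -17  -49  -148  -307  -526
  order 3: 22  -8  -33  -53  -73
  order 4: -5  -5  -5  -5
  order 5: 0  0  0
  order 6: 0  0
  order 7: 0
The order-4 divided differences are all -5 (nonzero) and every higher order vanishes, so the data lies on a polynomial of degree exactly 4.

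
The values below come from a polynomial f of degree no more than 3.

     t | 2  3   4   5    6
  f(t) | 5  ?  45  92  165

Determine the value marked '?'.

The 4 known points determine the degree-3 polynomial uniquely.
Write f(t) = at^3 + bt^2 + ct + d. Substituting each data point gives a linear system:
  8a + 4b + 2c + d = 5
  64a + 16b + 4c + d = 45
  125a + 25b + 5c + d = 92
  216a + 36b + 6c + d = 165
Solving the system yields a = 1, b = -2, c = 4, d = -3.
So f(t) = t^3 - 2t^2 + 4t - 3.
Then f(3) = 18.

18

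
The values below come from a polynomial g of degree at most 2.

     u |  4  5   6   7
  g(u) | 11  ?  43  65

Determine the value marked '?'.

25

On equispaced nodes a degree-2 polynomial has vanishing third forward difference, so
  - g(4) + 3·g(5) - 3·g(6) + g(7) = 0.
Substituting the known values and solving for g(5):
  3·g(5) = 75
  g(5) = 25.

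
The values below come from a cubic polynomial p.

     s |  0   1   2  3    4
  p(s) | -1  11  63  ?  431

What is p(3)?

The 4 known points determine the degree-3 polynomial uniquely.
Write p(s) = as^3 + bs^2 + cs + d. Substituting each data point gives a linear system:
  d = -1
  a + b + c + d = 11
  8a + 4b + 2c + d = 63
  64a + 16b + 4c + d = 431
Solving the system yields a = 6, b = 2, c = 4, d = -1.
So p(s) = 6s³ + 2s² + 4s - 1.
Then p(3) = 191.

191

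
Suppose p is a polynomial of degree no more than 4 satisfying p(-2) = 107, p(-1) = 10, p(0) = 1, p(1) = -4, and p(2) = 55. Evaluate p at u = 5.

3376

Forward differences of the values at u = -2, -1, 0, 1, 2:
  p  : 107  10  1  -4  55
  Δ  : -97  -9  -5  59
  Δ^2: 88  4  64
  Δ^3: -84  60
  Δ^4: 144
The fourth differences are constant, confirming degree 4.
Interpolating (Newton forward form) and evaluating at u = 5 gives p(5) = 3376.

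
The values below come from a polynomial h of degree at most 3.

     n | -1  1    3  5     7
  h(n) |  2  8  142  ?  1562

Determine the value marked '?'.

On equispaced nodes a degree-3 polynomial has vanishing fourth forward difference, so
  h(-1) - 4·h(1) + 6·h(3) - 4·h(5) + h(7) = 0.
Substituting the known values and solving for h(5):
  -4·h(5) = -2384
  h(5) = 596.

596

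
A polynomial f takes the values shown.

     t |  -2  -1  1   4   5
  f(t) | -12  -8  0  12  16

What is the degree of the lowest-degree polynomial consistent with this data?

Divided differences on the nodes -2, -1, 1, 4, 5:
  order 0: -12  -8  0  12  16
  order 1: 4  4  4  4
  order 2: 0  0  0
  order 3: 0  0
  order 4: 0
The order-1 divided differences are all 4 (nonzero) and every higher order vanishes, so the data lies on a polynomial of degree exactly 1.

1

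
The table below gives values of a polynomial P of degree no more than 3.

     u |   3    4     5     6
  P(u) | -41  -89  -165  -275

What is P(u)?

Using the Lagrange interpolation formula with nodes 3, 4, 5, 6:
  L_0(u) = (u - 4)(u - 5)(u - 6) / -6
  L_1(u) = (u - 3)(u - 5)(u - 6) / 2
  L_2(u) = (u - 3)(u - 4)(u - 6) / -2
  L_3(u) = (u - 3)(u - 4)(u - 5) / 6
Then P(u) = -41·L_0(u) - 89·L_1(u) - 165·L_2(u) - 275·L_3(u).
Expanding and collecting terms gives P(u) = -u^3 - 2u^2 + 3u - 5.
Check: P(5) = -165. ✓

P(u) = -u^3 - 2u^2 + 3u - 5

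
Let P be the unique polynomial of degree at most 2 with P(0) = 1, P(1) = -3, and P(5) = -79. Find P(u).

Write P(u) = au^2 + bu + c. Substituting each data point gives a linear system:
  c = 1
  a + b + c = -3
  25a + 5b + c = -79
Solving the system yields a = -3, b = -1, c = 1.
So P(u) = -3u^2 - u + 1.
Check: P(5) = -79. ✓

P(u) = -3u^2 - u + 1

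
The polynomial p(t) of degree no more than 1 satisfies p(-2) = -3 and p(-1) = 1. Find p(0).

Write p(t) = at + b. Substituting each data point gives a linear system:
  -2a + b = -3
  -a + b = 1
Solving the system yields a = 4, b = 5.
So p(t) = 4t + 5.
Then p(0) = 5.

5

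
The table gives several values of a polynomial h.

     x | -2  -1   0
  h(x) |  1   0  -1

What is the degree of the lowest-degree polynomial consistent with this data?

1

Forward differences of the values at x = -2, -1, 0:
  h  : 1  0  -1
  Δ  : -1  -1
  Δ^2: 0
The first differences are constant (-1) and nonzero, while all higher differences vanish, so the minimal degree is 1.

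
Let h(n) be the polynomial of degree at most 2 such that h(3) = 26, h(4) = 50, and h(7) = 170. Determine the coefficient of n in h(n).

-4

Write h(n) = an^2 + bn + c. Substituting each data point gives a linear system:
  9a + 3b + c = 26
  16a + 4b + c = 50
  49a + 7b + c = 170
Solving the system yields a = 4, b = -4, c = 2.
So h(n) = 4n^2 - 4n + 2.
The coefficient of n is -4.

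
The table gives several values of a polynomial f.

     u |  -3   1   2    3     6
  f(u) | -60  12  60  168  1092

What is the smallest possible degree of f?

Divided differences on the nodes -3, 1, 2, 3, 6:
  order 0: -60  12  60  168  1092
  order 1: 18  48  108  308
  order 2: 6  30  50
  order 3: 4  4
  order 4: 0
The order-3 divided differences are all 4 (nonzero) and every higher order vanishes, so the data lies on a polynomial of degree exactly 3.

3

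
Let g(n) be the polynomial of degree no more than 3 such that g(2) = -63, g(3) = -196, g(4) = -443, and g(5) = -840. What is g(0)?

Using the Lagrange interpolation formula with nodes 2, 3, 4, 5:
  L_0(n) = (n - 3)(n - 4)(n - 5) / -6
  L_1(n) = (n - 2)(n - 4)(n - 5) / 2
  L_2(n) = (n - 2)(n - 3)(n - 5) / -2
  L_3(n) = (n - 2)(n - 3)(n - 4) / 6
Then g(n) = -63·L_0(n) - 196·L_1(n) - 443·L_2(n) - 840·L_3(n).
Expanding and collecting terms gives g(n) = -6n^3 - 3n^2 - 4n + 5.
Evaluating at n = 0: g(0) = 5.

5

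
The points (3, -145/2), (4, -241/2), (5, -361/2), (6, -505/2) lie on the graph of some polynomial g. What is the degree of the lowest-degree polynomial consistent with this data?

Forward differences of the values at u = 3, 4, 5, 6:
  g  : -145/2  -241/2  -361/2  -505/2
  Δ  : -48  -60  -72
  Δ^2: -12  -12
  Δ^3: 0
The second differences are constant (-12) and nonzero, while all higher differences vanish, so the minimal degree is 2.

2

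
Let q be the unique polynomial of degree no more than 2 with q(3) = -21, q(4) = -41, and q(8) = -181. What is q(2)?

-7

Using the Lagrange interpolation formula with nodes 3, 4, 8:
  L_0(x) = (x - 4)(x - 8) / 5
  L_1(x) = (x - 3)(x - 8) / -4
  L_2(x) = (x - 3)(x - 4) / 20
Then q(x) = -21·L_0(x) - 41·L_1(x) - 181·L_2(x).
Expanding and collecting terms gives q(x) = -3x^2 + x + 3.
Evaluating at x = 2: q(2) = -7.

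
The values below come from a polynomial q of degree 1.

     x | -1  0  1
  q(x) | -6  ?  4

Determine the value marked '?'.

On equispaced nodes a degree-1 polynomial has vanishing second forward difference, so
  q(-1) - 2·q(0) + q(1) = 0.
Substituting the known values and solving for q(0):
  -2·q(0) = 2
  q(0) = -1.

-1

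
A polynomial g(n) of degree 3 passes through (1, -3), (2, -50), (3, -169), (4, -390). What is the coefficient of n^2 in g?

Write g(n) = an^3 + bn^2 + cn + d. Substituting each data point gives a linear system:
  a + b + c + d = -3
  8a + 4b + 2c + d = -50
  27a + 9b + 3c + d = -169
  64a + 16b + 4c + d = -390
Solving the system yields a = -5, b = -6, c = 6, d = 2.
So g(n) = -5n^3 - 6n^2 + 6n + 2.
The coefficient of n^2 is -6.

-6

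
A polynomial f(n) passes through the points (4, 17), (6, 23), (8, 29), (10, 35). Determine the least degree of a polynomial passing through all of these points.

1

Forward differences of the values at n = 4, 6, 8, 10:
  f  : 17  23  29  35
  Δ  : 6  6  6
  Δ^2: 0  0
  Δ^3: 0
The first differences are constant (6) and nonzero, while all higher differences vanish, so the minimal degree is 1.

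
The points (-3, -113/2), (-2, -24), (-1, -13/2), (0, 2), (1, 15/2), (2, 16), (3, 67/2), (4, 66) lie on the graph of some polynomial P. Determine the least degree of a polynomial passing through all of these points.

3

Forward differences of the values at x = -3, -2, -1, 0, 1, 2, 3, 4:
  P  : -113/2  -24  -13/2  2  15/2  16  67/2  66
  Δ  : 65/2  35/2  17/2  11/2  17/2  35/2  65/2
  Δ^2: -15  -9  -3  3  9  15
  Δ^3: 6  6  6  6  6
  Δ^4: 0  0  0  0
  Δ^5: 0  0  0
  Δ^6: 0  0
  Δ^7: 0
The third differences are constant (6) and nonzero, while all higher differences vanish, so the minimal degree is 3.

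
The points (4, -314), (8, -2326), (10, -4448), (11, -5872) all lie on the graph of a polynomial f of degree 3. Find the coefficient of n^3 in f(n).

-4

Write f(n) = an^3 + bn^2 + cn + d. Substituting each data point gives a linear system:
  64a + 16b + 4c + d = -314
  512a + 64b + 8c + d = -2326
  1000a + 100b + 10c + d = -4448
  1331a + 121b + 11c + d = -5872
Solving the system yields a = -4, b = -5, c = 5, d = 2.
So f(n) = -4n^3 - 5n^2 + 5n + 2.
The leading coefficient is -4.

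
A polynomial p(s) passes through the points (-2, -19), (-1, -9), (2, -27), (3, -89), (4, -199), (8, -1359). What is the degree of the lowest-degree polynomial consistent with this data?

3

Divided differences on the nodes -2, -1, 2, 3, 4, 8:
  order 0: -19  -9  -27  -89  -199  -1359
  order 1: 10  -6  -62  -110  -290
  order 2: -4  -14  -24  -36
  order 3: -2  -2  -2
  order 4: 0  0
  order 5: 0
The order-3 divided differences are all -2 (nonzero) and every higher order vanishes, so the data lies on a polynomial of degree exactly 3.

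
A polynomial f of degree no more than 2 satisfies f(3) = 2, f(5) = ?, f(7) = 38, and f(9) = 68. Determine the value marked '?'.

The 3 known points determine the degree-2 polynomial uniquely.
Write f(u) = au^2 + bu + c. Substituting each data point gives a linear system:
  9a + 3b + c = 2
  49a + 7b + c = 38
  81a + 9b + c = 68
Solving the system yields a = 1, b = -1, c = -4.
So f(u) = u^2 - u - 4.
Then f(5) = 16.

16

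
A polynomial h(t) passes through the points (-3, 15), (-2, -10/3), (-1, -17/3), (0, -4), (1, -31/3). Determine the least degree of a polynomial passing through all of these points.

3

Forward differences of the values at t = -3, -2, -1, 0, 1:
  h  : 15  -10/3  -17/3  -4  -31/3
  Δ  : -55/3  -7/3  5/3  -19/3
  Δ^2: 16  4  -8
  Δ^3: -12  -12
  Δ^4: 0
The third differences are constant (-12) and nonzero, while all higher differences vanish, so the minimal degree is 3.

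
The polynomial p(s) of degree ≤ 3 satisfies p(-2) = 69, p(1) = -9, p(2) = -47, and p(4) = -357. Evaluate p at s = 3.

-151

Using the Lagrange interpolation formula with nodes -2, 1, 2, 4:
  L_0(s) = (s - 1)(s - 2)(s - 4) / -72
  L_1(s) = (s + 2)(s - 2)(s - 4) / 9
  L_2(s) = (s + 2)(s - 1)(s - 4) / -8
  L_3(s) = (s + 2)(s - 1)(s - 2) / 36
Then p(s) = 69·L_0(s) - 9·L_1(s) - 47·L_2(s) - 357·L_3(s).
Expanding and collecting terms gives p(s) = -6s^3 + 3s^2 - 5s - 1.
Evaluating at s = 3: p(3) = -151.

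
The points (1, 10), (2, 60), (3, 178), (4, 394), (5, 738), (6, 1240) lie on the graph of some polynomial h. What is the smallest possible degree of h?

3

Forward differences of the values at u = 1, 2, 3, 4, 5, 6:
  h  : 10  60  178  394  738  1240
  Δ  : 50  118  216  344  502
  Δ^2: 68  98  128  158
  Δ^3: 30  30  30
  Δ^4: 0  0
  Δ^5: 0
The third differences are constant (30) and nonzero, while all higher differences vanish, so the minimal degree is 3.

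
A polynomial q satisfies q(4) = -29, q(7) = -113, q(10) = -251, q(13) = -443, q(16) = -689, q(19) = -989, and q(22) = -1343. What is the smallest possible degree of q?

2

Forward differences of the values at x = 4, 7, 10, 13, 16, 19, 22:
  q  : -29  -113  -251  -443  -689  -989  -1343
  Δ  : -84  -138  -192  -246  -300  -354
  Δ^2: -54  -54  -54  -54  -54
  Δ^3: 0  0  0  0
  Δ^4: 0  0  0
  Δ^5: 0  0
  Δ^6: 0
The second differences are constant (-54) and nonzero, while all higher differences vanish, so the minimal degree is 2.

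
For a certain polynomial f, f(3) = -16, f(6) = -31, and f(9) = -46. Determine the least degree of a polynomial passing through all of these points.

1

Forward differences of the values at n = 3, 6, 9:
  f  : -16  -31  -46
  Δ  : -15  -15
  Δ^2: 0
The first differences are constant (-15) and nonzero, while all higher differences vanish, so the minimal degree is 1.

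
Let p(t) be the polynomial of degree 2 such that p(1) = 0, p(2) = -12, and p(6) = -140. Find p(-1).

0

Write p(t) = at^2 + bt + c. Substituting each data point gives a linear system:
  a + b + c = 0
  4a + 2b + c = -12
  36a + 6b + c = -140
Solving the system yields a = -4, b = 0, c = 4.
So p(t) = -4t^2 + 4.
Then p(-1) = 0.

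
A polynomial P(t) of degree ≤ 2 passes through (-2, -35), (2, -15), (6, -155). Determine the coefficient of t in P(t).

Write P(t) = at^2 + bt + c. Substituting each data point gives a linear system:
  4a - 2b + c = -35
  4a + 2b + c = -15
  36a + 6b + c = -155
Solving the system yields a = -5, b = 5, c = -5.
So P(t) = -5t^2 + 5t - 5.
The coefficient of t is 5.

5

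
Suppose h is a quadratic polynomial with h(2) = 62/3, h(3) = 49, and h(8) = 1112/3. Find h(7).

847/3

Using the Lagrange interpolation formula with nodes 2, 3, 8:
  L_0(n) = (n - 3)(n - 8) / 6
  L_1(n) = (n - 2)(n - 8) / -5
  L_2(n) = (n - 2)(n - 3) / 30
Then h(n) = 62/3·L_0(n) + 49·L_1(n) + 1112/3·L_2(n).
Expanding and collecting terms gives h(n) = 6n^2 - (5/3)n.
Evaluating at n = 7: h(7) = 847/3.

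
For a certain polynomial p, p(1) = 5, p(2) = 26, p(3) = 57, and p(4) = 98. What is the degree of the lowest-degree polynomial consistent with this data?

2

Forward differences of the values at n = 1, 2, 3, 4:
  p  : 5  26  57  98
  Δ  : 21  31  41
  Δ^2: 10  10
  Δ^3: 0
The second differences are constant (10) and nonzero, while all higher differences vanish, so the minimal degree is 2.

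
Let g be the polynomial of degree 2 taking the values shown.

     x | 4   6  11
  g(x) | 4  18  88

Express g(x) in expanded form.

Write g(x) = ax^2 + bx + c. Substituting each data point gives a linear system:
  16a + 4b + c = 4
  36a + 6b + c = 18
  121a + 11b + c = 88
Solving the system yields a = 1, b = -3, c = 0.
So g(x) = x^2 - 3x.
Check: g(11) = 88. ✓

g(x) = x^2 - 3x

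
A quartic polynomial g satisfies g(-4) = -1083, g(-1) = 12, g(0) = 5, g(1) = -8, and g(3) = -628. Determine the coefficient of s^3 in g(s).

-6

Write g(s) = as^4 + bs^3 + cs^2 + ds + e. Substituting each data point gives a linear system:
  256a - 64b + 16c - 4d + e = -1083
  a - b + c - d + e = 12
  e = 5
  a + b + c + d + e = -8
  81a + 27b + 9c + 3d + e = -628
Solving the system yields a = -6, b = -6, c = 3, d = -4, e = 5.
So g(s) = -6s^4 - 6s^3 + 3s^2 - 4s + 5.
The coefficient of s^3 is -6.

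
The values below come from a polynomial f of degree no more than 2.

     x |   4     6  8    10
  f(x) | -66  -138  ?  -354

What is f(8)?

-234

On equispaced nodes a degree-2 polynomial has vanishing third forward difference, so
  - f(4) + 3·f(6) - 3·f(8) + f(10) = 0.
Substituting the known values and solving for f(8):
  -3·f(8) = 702
  f(8) = -234.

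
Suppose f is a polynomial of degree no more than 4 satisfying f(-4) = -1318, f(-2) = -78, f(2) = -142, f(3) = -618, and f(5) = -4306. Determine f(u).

Write f(u) = au^4 + bu^3 + cu^2 + du + e. Substituting each data point gives a linear system:
  256a - 64b + 16c - 4d + e = -1318
  16a - 8b + 4c - 2d + e = -78
  16a + 8b + 4c + 2d + e = -142
  81a + 27b + 9c + 3d + e = -618
  625a + 125b + 25c + 5d + e = -4306
Solving the system yields a = -6, b = -4, c = -2, d = 0, e = -6.
So f(u) = -6u⁴ - 4u³ - 2u² - 6.
Check: f(5) = -4306. ✓

f(u) = -6u^4 - 4u^3 - 2u^2 - 6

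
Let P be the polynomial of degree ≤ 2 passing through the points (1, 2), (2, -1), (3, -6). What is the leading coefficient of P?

Write P(t) = at^2 + bt + c. Substituting each data point gives a linear system:
  a + b + c = 2
  4a + 2b + c = -1
  9a + 3b + c = -6
Solving the system yields a = -1, b = 0, c = 3.
So P(t) = -t^2 + 3.
The leading coefficient is -1.

-1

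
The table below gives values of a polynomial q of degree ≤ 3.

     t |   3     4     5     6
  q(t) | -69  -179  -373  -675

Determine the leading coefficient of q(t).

-4

Write q(t) = at^3 + bt^2 + ct + d. Substituting each data point gives a linear system:
  27a + 9b + 3c + d = -69
  64a + 16b + 4c + d = -179
  125a + 25b + 5c + d = -373
  216a + 36b + 6c + d = -675
Solving the system yields a = -4, b = 6, c = -4, d = -3.
So q(t) = -4t^3 + 6t^2 - 4t - 3.
The leading coefficient is -4.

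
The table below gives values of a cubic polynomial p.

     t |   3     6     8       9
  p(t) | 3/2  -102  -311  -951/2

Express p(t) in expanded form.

p(t) = -t^3 + 3t^2 + (3/2)t - 3

Write p(t) = at^3 + bt^2 + ct + d. Substituting each data point gives a linear system:
  27a + 9b + 3c + d = 3/2
  216a + 36b + 6c + d = -102
  512a + 64b + 8c + d = -311
  729a + 81b + 9c + d = -951/2
Solving the system yields a = -1, b = 3, c = 3/2, d = -3.
So p(t) = -t³ + 3t² + (3/2)t - 3.
Check: p(9) = -951/2. ✓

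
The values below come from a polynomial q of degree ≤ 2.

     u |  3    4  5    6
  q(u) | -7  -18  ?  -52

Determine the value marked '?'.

-33

On equispaced nodes a degree-2 polynomial has vanishing third forward difference, so
  - q(3) + 3·q(4) - 3·q(5) + q(6) = 0.
Substituting the known values and solving for q(5):
  -3·q(5) = 99
  q(5) = -33.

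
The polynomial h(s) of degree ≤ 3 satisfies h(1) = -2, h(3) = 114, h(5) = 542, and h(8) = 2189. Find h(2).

29

Write h(s) = as^3 + bs^2 + cs + d. Substituting each data point gives a linear system:
  a + b + c + d = -2
  27a + 9b + 3c + d = 114
  125a + 25b + 5c + d = 542
  512a + 64b + 8c + d = 2189
Solving the system yields a = 4, b = 3, c = -6, d = -3.
So h(s) = 4s^3 + 3s^2 - 6s - 3.
Then h(2) = 29.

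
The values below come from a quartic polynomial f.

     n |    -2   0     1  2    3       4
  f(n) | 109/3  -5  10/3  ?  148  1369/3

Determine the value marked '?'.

The 5 known points determine the degree-4 polynomial uniquely.
Write f(n) = an^4 + bn^3 + cn^2 + dn + e. Substituting each data point gives a linear system:
  16a - 8b + 4c - 2d + e = 109/3
  e = -5
  a + b + c + d + e = 10/3
  81a + 27b + 9c + 3d + e = 148
  256a + 64b + 16c + 4d + e = 1369/3
Solving the system yields a = 2, b = -5/3, c = 2, d = 6, e = -5.
So f(n) = 2n^4 - (5/3)n^3 + 2n^2 + 6n - 5.
Then f(2) = 101/3.

101/3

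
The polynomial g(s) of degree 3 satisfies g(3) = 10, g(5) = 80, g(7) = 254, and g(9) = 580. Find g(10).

815

Write g(s) = as^3 + bs^2 + cs + d. Substituting each data point gives a linear system:
  27a + 9b + 3c + d = 10
  125a + 25b + 5c + d = 80
  343a + 49b + 7c + d = 254
  729a + 81b + 9c + d = 580
Solving the system yields a = 1, b = -2, c = 2, d = -5.
So g(s) = s³ - 2s² + 2s - 5.
Then g(10) = 815.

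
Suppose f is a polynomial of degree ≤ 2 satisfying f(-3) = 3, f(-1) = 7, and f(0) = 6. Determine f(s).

f(s) = -s^2 - 2s + 6

Write f(s) = as^2 + bs + c. Substituting each data point gives a linear system:
  9a - 3b + c = 3
  a - b + c = 7
  c = 6
Solving the system yields a = -1, b = -2, c = 6.
So f(s) = -s² - 2s + 6.
Check: f(-1) = 7. ✓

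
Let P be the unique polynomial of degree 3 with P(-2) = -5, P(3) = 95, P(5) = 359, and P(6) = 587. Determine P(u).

P(u) = 2u^3 + 4u^2 + 2u - 1

Using the Lagrange interpolation formula with nodes -2, 3, 5, 6:
  L_0(u) = (u - 3)(u - 5)(u - 6) / -280
  L_1(u) = (u + 2)(u - 5)(u - 6) / 30
  L_2(u) = (u + 2)(u - 3)(u - 6) / -14
  L_3(u) = (u + 2)(u - 3)(u - 5) / 24
Then P(u) = -5·L_0(u) + 95·L_1(u) + 359·L_2(u) + 587·L_3(u).
Expanding and collecting terms gives P(u) = 2u^3 + 4u^2 + 2u - 1.
Check: P(5) = 359. ✓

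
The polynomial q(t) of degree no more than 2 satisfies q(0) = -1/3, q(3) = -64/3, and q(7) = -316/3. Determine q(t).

q(t) = -2t^2 - t - 1/3

Write q(t) = at^2 + bt + c. Substituting each data point gives a linear system:
  c = -1/3
  9a + 3b + c = -64/3
  49a + 7b + c = -316/3
Solving the system yields a = -2, b = -1, c = -1/3.
So q(t) = -2t^2 - t - 1/3.
Check: q(7) = -316/3. ✓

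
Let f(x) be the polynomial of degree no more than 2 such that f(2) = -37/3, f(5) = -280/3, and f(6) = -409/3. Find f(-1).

-10/3

Write f(x) = ax^2 + bx + c. Substituting each data point gives a linear system:
  4a + 2b + c = -37/3
  25a + 5b + c = -280/3
  36a + 6b + c = -409/3
Solving the system yields a = -4, b = 1, c = 5/3.
So f(x) = -4x^2 + x + 5/3.
Then f(-1) = -10/3.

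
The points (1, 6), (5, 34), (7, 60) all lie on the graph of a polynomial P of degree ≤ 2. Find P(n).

Using the Lagrange interpolation formula with nodes 1, 5, 7:
  L_0(n) = (n - 5)(n - 7) / 24
  L_1(n) = (n - 1)(n - 7) / -8
  L_2(n) = (n - 1)(n - 5) / 12
Then P(n) = 6·L_0(n) + 34·L_1(n) + 60·L_2(n).
Expanding and collecting terms gives P(n) = n² + n + 4.
Check: P(7) = 60. ✓

P(n) = n^2 + n + 4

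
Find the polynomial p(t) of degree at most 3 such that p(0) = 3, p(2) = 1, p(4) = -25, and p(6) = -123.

Using the Lagrange interpolation formula with nodes 0, 2, 4, 6:
  L_0(t) = (t - 2)(t - 4)(t - 6) / -48
  L_1(t) = t(t - 4)(t - 6) / 16
  L_2(t) = t(t - 2)(t - 6) / -16
  L_3(t) = t(t - 2)(t - 4) / 48
Then p(t) = 3·L_0(t) + 1·L_1(t) - 25·L_2(t) - 123·L_3(t).
Expanding and collecting terms gives p(t) = -t^3 + 3t^2 - 3t + 3.
Check: p(6) = -123. ✓

p(t) = -t^3 + 3t^2 - 3t + 3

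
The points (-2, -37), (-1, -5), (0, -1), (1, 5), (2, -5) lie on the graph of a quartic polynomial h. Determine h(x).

Write h(x) = ax^4 + bx^3 + cx^2 + dx + e. Substituting each data point gives a linear system:
  16a - 8b + 4c - 2d + e = -37
  a - b + c - d + e = -5
  e = -1
  a + b + c + d + e = 5
  16a + 8b + 4c + 2d + e = -5
Solving the system yields a = -2, b = 1, c = 3, d = 4, e = -1.
So h(x) = -2x⁴ + x³ + 3x² + 4x - 1.
Check: h(-1) = -5. ✓

h(x) = -2x^4 + x^3 + 3x^2 + 4x - 1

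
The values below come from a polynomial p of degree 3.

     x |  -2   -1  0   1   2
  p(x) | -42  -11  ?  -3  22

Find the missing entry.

The 4 known points determine the degree-3 polynomial uniquely.
Write p(x) = ax^3 + bx^2 + cx + d. Substituting each data point gives a linear system:
  -8a + 4b - 2c + d = -42
  -a + b - c + d = -11
  a + b + c + d = -3
  8a + 4b + 2c + d = 22
Solving the system yields a = 4, b = -1, c = 0, d = -6.
So p(x) = 4x^3 - x^2 - 6.
Then p(0) = -6.

-6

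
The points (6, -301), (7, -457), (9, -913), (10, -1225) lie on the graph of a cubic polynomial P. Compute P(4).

-103

Write P(s) = as^3 + bs^2 + cs + d. Substituting each data point gives a linear system:
  216a + 36b + 6c + d = -301
  343a + 49b + 7c + d = -457
  729a + 81b + 9c + d = -913
  1000a + 100b + 10c + d = -1225
Solving the system yields a = -1, b = -2, c = -3, d = 5.
So P(s) = -s^3 - 2s^2 - 3s + 5.
Then P(4) = -103.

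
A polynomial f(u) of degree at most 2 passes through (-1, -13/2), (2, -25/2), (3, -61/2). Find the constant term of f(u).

-1/2

Write f(u) = au^2 + bu + c. Substituting each data point gives a linear system:
  a - b + c = -13/2
  4a + 2b + c = -25/2
  9a + 3b + c = -61/2
Solving the system yields a = -4, b = 2, c = -1/2.
So f(u) = -4u^2 + 2u - 1/2.
The constant term is -1/2.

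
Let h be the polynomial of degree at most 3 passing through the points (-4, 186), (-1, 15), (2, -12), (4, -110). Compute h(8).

Write h(s) = as^3 + bs^2 + cs + d. Substituting each data point gives a linear system:
  -64a + 16b - 4c + d = 186
  -a + b - c + d = 15
  8a + 4b + 2c + d = -12
  64a + 16b + 4c + d = -110
Solving the system yields a = -2, b = 2, c = -5, d = 6.
So h(s) = -2s^3 + 2s^2 - 5s + 6.
Then h(8) = -930.

-930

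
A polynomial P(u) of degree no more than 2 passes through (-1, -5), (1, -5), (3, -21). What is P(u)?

P(u) = -2u^2 - 3

Write P(u) = au^2 + bu + c. Substituting each data point gives a linear system:
  a - b + c = -5
  a + b + c = -5
  9a + 3b + c = -21
Solving the system yields a = -2, b = 0, c = -3.
So P(u) = -2u^2 - 3.
Check: P(3) = -21. ✓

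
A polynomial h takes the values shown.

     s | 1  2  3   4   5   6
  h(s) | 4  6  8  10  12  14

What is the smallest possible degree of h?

Forward differences of the values at s = 1, 2, 3, 4, 5, 6:
  h  : 4  6  8  10  12  14
  Δ  : 2  2  2  2  2
  Δ^2: 0  0  0  0
  Δ^3: 0  0  0
  Δ^4: 0  0
  Δ^5: 0
The first differences are constant (2) and nonzero, while all higher differences vanish, so the minimal degree is 1.

1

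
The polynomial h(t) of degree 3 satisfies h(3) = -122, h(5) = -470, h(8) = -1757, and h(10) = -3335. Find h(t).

h(t) = -3t^3 - 3t^2 - 3t - 5

Using the Lagrange interpolation formula with nodes 3, 5, 8, 10:
  L_0(t) = (t - 5)(t - 8)(t - 10) / -70
  L_1(t) = (t - 3)(t - 8)(t - 10) / 30
  L_2(t) = (t - 3)(t - 5)(t - 10) / -30
  L_3(t) = (t - 3)(t - 5)(t - 8) / 70
Then h(t) = -122·L_0(t) - 470·L_1(t) - 1757·L_2(t) - 3335·L_3(t).
Expanding and collecting terms gives h(t) = -3t^3 - 3t^2 - 3t - 5.
Check: h(5) = -470. ✓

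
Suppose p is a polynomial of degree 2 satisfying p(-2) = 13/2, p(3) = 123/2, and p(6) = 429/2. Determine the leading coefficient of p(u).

Write p(u) = au^2 + bu + c. Substituting each data point gives a linear system:
  4a - 2b + c = 13/2
  9a + 3b + c = 123/2
  36a + 6b + c = 429/2
Solving the system yields a = 5, b = 6, c = -3/2.
So p(u) = 5u^2 + 6u - 3/2.
The leading coefficient is 5.

5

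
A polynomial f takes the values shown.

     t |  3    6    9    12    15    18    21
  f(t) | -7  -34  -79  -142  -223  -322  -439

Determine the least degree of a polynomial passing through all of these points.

Forward differences of the values at t = 3, 6, 9, 12, 15, 18, 21:
  f  : -7  -34  -79  -142  -223  -322  -439
  Δ  : -27  -45  -63  -81  -99  -117
  Δ^2: -18  -18  -18  -18  -18
  Δ^3: 0  0  0  0
  Δ^4: 0  0  0
  Δ^5: 0  0
  Δ^6: 0
The second differences are constant (-18) and nonzero, while all higher differences vanish, so the minimal degree is 2.

2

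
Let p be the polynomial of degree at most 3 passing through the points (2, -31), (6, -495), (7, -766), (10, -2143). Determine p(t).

p(t) = -2t^3 - t^2 - 4t - 3

Write p(t) = at^3 + bt^2 + ct + d. Substituting each data point gives a linear system:
  8a + 4b + 2c + d = -31
  216a + 36b + 6c + d = -495
  343a + 49b + 7c + d = -766
  1000a + 100b + 10c + d = -2143
Solving the system yields a = -2, b = -1, c = -4, d = -3.
So p(t) = -2t³ - t² - 4t - 3.
Check: p(10) = -2143. ✓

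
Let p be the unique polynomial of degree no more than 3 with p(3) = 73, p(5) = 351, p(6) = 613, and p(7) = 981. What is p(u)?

Using the Lagrange interpolation formula with nodes 3, 5, 6, 7:
  L_0(u) = (u - 5)(u - 6)(u - 7) / -24
  L_1(u) = (u - 3)(u - 6)(u - 7) / 4
  L_2(u) = (u - 3)(u - 5)(u - 7) / -3
  L_3(u) = (u - 3)(u - 5)(u - 6) / 8
Then p(u) = 73·L_0(u) + 351·L_1(u) + 613·L_2(u) + 981·L_3(u).
Expanding and collecting terms gives p(u) = 3u^3 - u^2 + 1.
Check: p(5) = 351. ✓

p(u) = 3u^3 - u^2 + 1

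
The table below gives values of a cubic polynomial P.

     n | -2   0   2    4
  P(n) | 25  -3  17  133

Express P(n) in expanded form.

Write P(n) = an^3 + bn^2 + cn + d. Substituting each data point gives a linear system:
  -8a + 4b - 2c + d = 25
  d = -3
  8a + 4b + 2c + d = 17
  64a + 16b + 4c + d = 133
Solving the system yields a = 1, b = 6, c = -6, d = -3.
So P(n) = n^3 + 6n^2 - 6n - 3.
Check: P(4) = 133. ✓

P(n) = n^3 + 6n^2 - 6n - 3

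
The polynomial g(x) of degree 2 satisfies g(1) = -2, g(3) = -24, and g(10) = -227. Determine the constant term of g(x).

Write g(x) = ax^2 + bx + c. Substituting each data point gives a linear system:
  a + b + c = -2
  9a + 3b + c = -24
  100a + 10b + c = -227
Solving the system yields a = -2, b = -3, c = 3.
So g(x) = -2x^2 - 3x + 3.
The constant term is 3.

3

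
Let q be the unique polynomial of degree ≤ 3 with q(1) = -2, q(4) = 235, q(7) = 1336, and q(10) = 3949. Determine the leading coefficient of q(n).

4

Write q(n) = an^3 + bn^2 + cn + d. Substituting each data point gives a linear system:
  a + b + c + d = -2
  64a + 16b + 4c + d = 235
  343a + 49b + 7c + d = 1336
  1000a + 100b + 10c + d = 3949
Solving the system yields a = 4, b = 0, c = -5, d = -1.
So q(n) = 4n^3 - 5n - 1.
The leading coefficient is 4.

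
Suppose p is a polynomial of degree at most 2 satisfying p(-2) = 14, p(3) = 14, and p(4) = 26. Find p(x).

p(x) = 2x^2 - 2x + 2

Write p(x) = ax^2 + bx + c. Substituting each data point gives a linear system:
  4a - 2b + c = 14
  9a + 3b + c = 14
  16a + 4b + c = 26
Solving the system yields a = 2, b = -2, c = 2.
So p(x) = 2x² - 2x + 2.
Check: p(3) = 14. ✓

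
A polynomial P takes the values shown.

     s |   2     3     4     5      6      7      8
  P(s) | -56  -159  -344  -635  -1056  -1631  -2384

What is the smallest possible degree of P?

Forward differences of the values at s = 2, 3, 4, 5, 6, 7, 8:
  P  : -56  -159  -344  -635  -1056  -1631  -2384
  Δ  : -103  -185  -291  -421  -575  -753
  Δ^2: -82  -106  -130  -154  -178
  Δ^3: -24  -24  -24  -24
  Δ^4: 0  0  0
  Δ^5: 0  0
  Δ^6: 0
The third differences are constant (-24) and nonzero, while all higher differences vanish, so the minimal degree is 3.

3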